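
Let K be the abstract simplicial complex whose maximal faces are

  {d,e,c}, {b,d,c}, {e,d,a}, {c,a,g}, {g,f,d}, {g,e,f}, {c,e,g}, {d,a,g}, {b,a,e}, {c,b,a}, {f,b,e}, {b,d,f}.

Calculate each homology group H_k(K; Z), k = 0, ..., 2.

H_0 ≅ Z,  H_1 ≅ Z/2,  H_2 = 0.

We work with the vertex ordering a < b < c < d < e < f < g. The simplices of K, each written with vertices in increasing order, are:

  0-simplices (7): a, b, c, d, e, f, g
  1-simplices (18): ab, ac, ad, ae, ag, bc, bd, be, bf, cd, ce, cg, de, df, dg, ef, eg, fg
  2-simplices (12): abc, abe, acg, ade, adg, bcd, bdf, bef, cde, ceg, dfg, efg

giving chain groups C_0 ≅ Z^7, C_1 ≅ Z^18, C_2 ≅ Z^12.

Boundary ∂_1: C_1 → C_0 sends each edge [p,q] (with p < q) to q − p.
As a 7×18 matrix over Z this has rank 6, with invariant factors (1,1,1,1,1,1).

The boundary map ∂_2: C_2 → C_1 acts by ∂[p,q,r] = [q,r] − [p,r] + [p,q]. For instance
  ∂abc = bc − ac + ab,
  ∂acg = cg − ag + ac.
The resulting 18×12 matrix has rank 12, and its Smith normal form has invariant factors (1,1,1,1,1,1,1,1,1,1,1,2).

Reading off H_k = ker ∂_k / im ∂_{k+1}:

  H_0: rank C_0 − rank ∂_1 = 7 − 6 = 1, and the invariant factors of ∂_1 are all 1, so H_0 = Z.
  H_1: rank ker ∂_1 − rank ∂_2 = (18 − 6) − 12 = 0, and ∂_2 has invariant factor 2 > 1, so H_1 = Z/2.
  H_2: rank ker ∂_2 − rank ∂_3 = (12 − 12) − 0 = 0, and there is no ∂_3, so H_2 = 0.

As a check, the Euler characteristic is 7 − 18 + 12 = 1, which agrees with 1 − 0 + 0 = 1.
(K is a triangulation of the real projective plane RP^2.)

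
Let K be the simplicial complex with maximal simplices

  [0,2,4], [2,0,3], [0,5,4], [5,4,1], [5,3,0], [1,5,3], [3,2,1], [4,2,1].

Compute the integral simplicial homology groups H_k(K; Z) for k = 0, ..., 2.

Fix the vertex order 0 < 1 < 2 < 3 < 4 < 5 and write every simplex with vertices in increasing order. Then dim K = 2 and the simplices of K are:

  0-simplices (6): [0], [1], [2], [3], [4], [5]
  1-simplices (12): [0,2], [0,3], [0,4], [0,5], [1,2], [1,3], [1,4], [1,5], [2,3], [2,4], [3,5], [4,5]
  2-simplices (8): [0,2,3], [0,2,4], [0,3,5], [0,4,5], [1,2,3], [1,2,4], [1,3,5], [1,4,5]

giving chain groups C_0 ≅ Z^6, C_1 ≅ Z^12, C_2 ≅ Z^8.

Boundary ∂_1: C_1 → C_0 is given by ∂[p,q] = [q] − [p]. For instance
  ∂[0,2] = [2] − [0].
This gives a 6×12 integer matrix of rank 5; reducing to Smith normal form yields diagonal entries (1,1,1,1,1).

Boundary ∂_2: C_2 → C_1 acts by ∂[p,q,r] = [q,r] − [p,r] + [p,q]. For instance
  ∂[0,2,3] = [2,3] − [0,3] + [0,2],
  ∂[1,3,5] = [3,5] − [1,5] + [1,3].
The 12×8 boundary matrix has rank 7 and Smith normal form diag(1,1,1,1,1,1,1).

From H_k ≅ ker(∂_k) / im(∂_{k+1}) we obtain:

  H_0: rank C_0 − rank ∂_1 = 6 − 5 = 1, and the invariant factors of ∂_1 are all 1, so H_0 ≅ Z.
  H_1: rank ker ∂_1 − rank ∂_2 = (12 − 5) − 7 = 0, and the invariant factors of ∂_2 are all 1, so H_1 ≅ 0.
  H_2: rank ker ∂_2 − rank ∂_3 = (8 − 7) − 0 = 1, and there is no ∂_3, so H_2 ≅ Z.

As a check, the Euler characteristic is 6 − 12 + 8 = 2, which agrees with 1 − 0 + 1 = 2.

H_0 ≅ Z,  H_1 = 0,  H_2 ≅ Z.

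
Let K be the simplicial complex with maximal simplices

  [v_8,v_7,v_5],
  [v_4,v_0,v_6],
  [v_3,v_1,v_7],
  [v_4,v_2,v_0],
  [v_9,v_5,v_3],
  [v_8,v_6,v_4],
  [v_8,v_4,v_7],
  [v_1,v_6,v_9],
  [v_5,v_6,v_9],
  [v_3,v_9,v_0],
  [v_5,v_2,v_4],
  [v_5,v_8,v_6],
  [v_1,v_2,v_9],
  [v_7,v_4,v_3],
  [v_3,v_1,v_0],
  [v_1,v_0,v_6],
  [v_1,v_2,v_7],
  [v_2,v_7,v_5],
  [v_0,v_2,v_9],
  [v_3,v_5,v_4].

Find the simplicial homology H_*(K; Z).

Fix the vertex order v_0 < v_1 < v_2 < v_3 < v_4 < v_5 < v_6 < v_7 < v_8 < v_9 and write every simplex with vertices in increasing order. Then dim K = 2 and the simplices of K are:

  0-simplices (10): [v_0], [v_1], [v_2], [v_3], [v_4], [v_5], [v_6], [v_7], [v_8], [v_9]
  1-simplices (30): (30 of them)
  2-simplices (20): (20 of them)

so the chain groups are C_0 ≅ Z^10, C_1 ≅ Z^30, C_2 ≅ Z^20.

∂_1: C_1 → C_0 is given by ∂[p,q] = [q] − [p].
The resulting 10×30 matrix has rank 9, and its Smith normal form has invariant factors (1,1,1,1,1,1,1,1,1).

∂_2: C_2 → C_1 sends each 2-simplex [p,q,r] to [q,r] − [p,r] + [p,q]. For instance
  ∂[v_4,v_7,v_8] = [v_7,v_8] − [v_4,v_8] + [v_4,v_7],
  ∂[v_1,v_2,v_7] = [v_2,v_7] − [v_1,v_7] + [v_1,v_2].
As a 30×20 matrix over Z this has rank 20, with invariant factors (1,1,1,1,1,1,1,1,1,1,1,1,1,1,1,1,1,1,1,2).

From H_k ≅ ker(∂_k) / im(∂_{k+1}) we obtain:

  H_0: rank C_0 − rank ∂_1 = 10 − 9 = 1, and the invariant factors of ∂_1 are all 1, so H_0 = Z.
  H_1: rank ker ∂_1 − rank ∂_2 = (30 − 9) − 20 = 1, and ∂_2 has invariant factor 2 > 1, so H_1 = Z ⊕ Z/2Z.
  H_2: rank ker ∂_2 − rank ∂_3 = (20 − 20) − 0 = 0, and there is no ∂_3, so H_2 = 0.

(K is a triangulation of the Klein bottle.)

H_0 = Z,  H_1 = Z ⊕ Z/2Z,  H_2 = 0.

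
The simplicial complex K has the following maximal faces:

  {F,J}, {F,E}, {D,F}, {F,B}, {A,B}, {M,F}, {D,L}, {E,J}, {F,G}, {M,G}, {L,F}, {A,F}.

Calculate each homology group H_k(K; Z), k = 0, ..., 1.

H_0 ≅ Z,  H_1 ≅ Z^4.

K has 9 vertices, 12 edges.
rank ∂_0 = 0, rank ∂_1 = 8 ⇒ b_0 = 9 − 0 − 8 = 1; all invariant factors of ∂_1 are 1 so no torsion. So H_0 = Z.
rank ∂_1 = 8, rank ∂_2 = 0 ⇒ b_1 = 12 − 8 − 0 = 4. So H_1 = Z^4.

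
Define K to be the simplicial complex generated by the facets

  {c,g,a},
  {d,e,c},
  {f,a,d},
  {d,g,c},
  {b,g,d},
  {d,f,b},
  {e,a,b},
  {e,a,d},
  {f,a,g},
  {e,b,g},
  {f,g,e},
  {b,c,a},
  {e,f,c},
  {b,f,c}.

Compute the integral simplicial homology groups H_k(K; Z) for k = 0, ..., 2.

H_0 ≅ Z,  H_1 ≅ Z^2,  H_2 ≅ Z.

K has 7 vertices, 21 edges, 14 triangles.
rank ∂_0 = 0, rank ∂_1 = 6 ⇒ b_0 = 7 − 0 − 6 = 1; all invariant factors of ∂_1 are 1 so no torsion. So H_0 = Z.
rank ∂_1 = 6, rank ∂_2 = 13 ⇒ b_1 = 21 − 6 − 13 = 2; all invariant factors of ∂_2 are 1 so no torsion. So H_1 = Z^2.
rank ∂_2 = 13, rank ∂_3 = 0 ⇒ b_2 = 14 − 13 − 0 = 1. So H_2 = Z.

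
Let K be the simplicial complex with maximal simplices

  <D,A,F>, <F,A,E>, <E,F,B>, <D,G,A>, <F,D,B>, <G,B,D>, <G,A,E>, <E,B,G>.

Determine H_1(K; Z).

K has 6 vertices, 12 edges, 8 triangles.
rank ∂_1 = 5, rank ∂_2 = 7 ⇒ b_1 = 12 − 5 − 7 = 0; all invariant factors of ∂_2 are 1 so no torsion. So H_1 ≅ 0.

H_1 = 0.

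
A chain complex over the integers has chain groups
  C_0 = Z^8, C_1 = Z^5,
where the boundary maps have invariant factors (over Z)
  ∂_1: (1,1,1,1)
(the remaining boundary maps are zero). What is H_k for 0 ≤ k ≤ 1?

H_0 ≅ Z^4,  H_1 ≅ Z.

H_0: b_0 = 8 − 0 − 4 = 4; torsion from ∂_1 factors > 1: none. So H_0 ≅ Z^4.
H_1: b_1 = 5 − 4 − 0 = 1; torsion from ∂_2 factors > 1: none. So H_1 ≅ Z.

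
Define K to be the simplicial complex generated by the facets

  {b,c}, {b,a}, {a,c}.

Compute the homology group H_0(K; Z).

H_0 = Z.

Order the vertices as a < b < c. Listing each simplex with vertices in this order, K has dimension 1 with simplices:

  0-simplices (3): a, b, c
  1-simplices (3): ab, ac, bc

giving chain groups C_0 ≅ Z^3, C_1 ≅ Z^3.

The boundary map ∂_1: C_1 → C_0 sends each edge [p,q] (with p < q) to q − p. For instance
  ∂ab = b − a.
The 3×3 boundary matrix has rank 2 and Smith normal form diag(1,1).

Reading off H_k = ker ∂_k / im ∂_{k+1}:

  H_0: rank C_0 − rank ∂_1 = 3 − 2 = 1, and the invariant factors of ∂_1 are all 1, so H_0 = Z.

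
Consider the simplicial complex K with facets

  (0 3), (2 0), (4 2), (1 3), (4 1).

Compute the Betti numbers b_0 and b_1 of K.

Take the total order 0 < 1 < 2 < 3 < 4 on the vertex set. Then K (dimension 1) consists of the simplices:

  0-simplices (5): [0], [1], [2], [3], [4]
  1-simplices (5): [0,2], [0,3], [1,3], [1,4], [2,4]

so the chain groups are C_0 ≅ Z^5, C_1 ≅ Z^5.

∂_1: C_1 → C_0 maps an edge to its endpoints' difference, ∂[p,q] = q − p. For instance
  ∂[2,4] = [4] − [2].
The 5×5 boundary matrix has rank 4 and Smith normal form diag(1,1,1,1).

From H_k ≅ ker(∂_k) / im(∂_{k+1}) we obtain:

  H_0: rank C_0 − rank ∂_1 = 5 − 4 = 1, and the invariant factors of ∂_1 are all 1, so H_0 ≅ Z.
  H_1: rank ker ∂_1 − rank ∂_2 = (5 − 4) − 0 = 1, and there is no ∂_2, so H_1 ≅ Z.

Hence the Betti numbers are b_0 = 1, b_1 = 1.

b_0 = 1, b_1 = 1.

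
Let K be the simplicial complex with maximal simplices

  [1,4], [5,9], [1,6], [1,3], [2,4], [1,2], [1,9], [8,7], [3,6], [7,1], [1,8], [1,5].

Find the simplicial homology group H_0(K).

H_0 ≅ Z.

We work with the vertex ordering 1 < 2 < 3 < 4 < 5 < 6 < 7 < 8 < 9. The simplices of K, each written with vertices in increasing order, are:

  0-simplices (9): [1], [2], [3], [4], [5], [6], [7], [8], [9]
  1-simplices (12): [1,2], [1,3], [1,4], [1,5], [1,6], [1,7], [1,8], [1,9], [2,4], [3,6], [5,9], [7,8]

giving chain groups C_0 ≅ Z^9, C_1 ≅ Z^12.

Boundary ∂_1: C_1 → C_0 maps an edge to its endpoints' difference, ∂[p,q] = q − p. For instance
  ∂[1,7] = [7] − [1].
This gives a 9×12 integer matrix of rank 8; reducing to Smith normal form yields diagonal entries (1,1,1,1,1,1,1,1).

Now H_k = ker ∂_k / im ∂_{k+1}, so:

  H_0: rank C_0 − rank ∂_1 = 9 − 8 = 1, and the invariant factors of ∂_1 are all 1, so H_0 ≅ Z.

(K is a triangulation of a wedge of 4 circles.)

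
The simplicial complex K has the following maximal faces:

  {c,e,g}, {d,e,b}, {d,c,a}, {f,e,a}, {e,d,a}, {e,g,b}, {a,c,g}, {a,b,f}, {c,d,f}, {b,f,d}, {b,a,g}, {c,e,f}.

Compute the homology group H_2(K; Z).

H_2 ≅ 0.

Order the vertices as a < b < c < d < e < f < g. Listing each simplex with vertices in this order, K has dimension 2 with simplices:

  0-simplices (7): a, b, c, d, e, f, g
  1-simplices (18): ab, ac, ad, ae, af, ag, bd, be, bf, bg, cd, ce, cf, cg, de, df, ef, eg
  2-simplices (12): abf, abg, acd, acg, ade, aef, bde, bdf, beg, cdf, cef, ceg

Hence C_0 ≅ Z^7, C_1 ≅ Z^18, C_2 ≅ Z^12.

Boundary ∂_1: C_1 → C_0 is given by ∂[p,q] = [q] − [p]. For instance
  ∂be = e − b.
As a 7×18 matrix over Z this has rank 6, with invariant factors (1,1,1,1,1,1).

∂_2: C_2 → C_1 maps a triangle to the signed sum of its edges. For instance
  ∂bde = de − be + bd,
  ∂abg = bg − ag + ab.
This gives a 18×12 integer matrix of rank 12; reducing to Smith normal form yields diagonal entries (1,1,1,1,1,1,1,1,1,1,1,2).

Now H_k = ker ∂_k / im ∂_{k+1}, so:

  H_2: rank ker ∂_2 − rank ∂_3 = (12 − 12) − 0 = 0, and there is no ∂_3, so H_2 = 0.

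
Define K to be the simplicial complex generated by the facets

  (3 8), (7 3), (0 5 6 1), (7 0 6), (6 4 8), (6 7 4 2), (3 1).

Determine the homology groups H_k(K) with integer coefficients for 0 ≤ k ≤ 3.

H_0 = Z,  H_1 = Z^2,  H_2 = 0,  H_3 = 0.

Order the vertices as 0 < 1 < 2 < 3 < 4 < 5 < 6 < 7 < 8. Listing each simplex with vertices in this order, K has dimension 3 with simplices:

  0-simplices (9): [0], [1], [2], [3], [4], [5], [6], [7], [8]
  1-simplices (18): [0,1], [0,5], [0,6], [0,7], [1,3], [1,5], [1,6], [2,4], [2,6], [2,7], [3,7], [3,8], [4,6], [4,7], [4,8], [5,6], [6,7], [6,8]
  2-simplices (10): [0,1,5], [0,1,6], [0,5,6], [0,6,7], [1,5,6], [2,4,6], [2,4,7], [2,6,7], [4,6,7], [4,6,8]
  3-simplices (2): [0,1,5,6], [2,4,6,7]

giving chain groups C_0 ≅ Z^9, C_1 ≅ Z^18, C_2 ≅ Z^10, C_3 ≅ Z^2.

∂_1: C_1 → C_0 sends each edge [p,q] (with p < q) to q − p. For instance
  ∂[2,7] = [7] − [2].
As a 9×18 matrix over Z this has rank 8, with invariant factors (1,1,1,1,1,1,1,1).

∂_2: C_2 → C_1 maps a triangle to the signed sum of its edges. For instance
  ∂[2,4,7] = [4,7] − [2,7] + [2,4],
  ∂[0,6,7] = [6,7] − [0,7] + [0,6].
This gives a 18×10 integer matrix of rank 8; reducing to Smith normal form yields diagonal entries (1,1,1,1,1,1,1,1).

Boundary ∂_3: C_3 → C_2 sends each 3-simplex σ to the alternating sum Σ_i (−1)^i (σ with its i-th vertex removed). For instance
  ∂[0,1,5,6] = [1,5,6] − [0,5,6] + [0,1,6] − [0,1,5],
  ∂[2,4,6,7] = [4,6,7] − [2,6,7] + [2,4,7] − [2,4,6].
This gives a 10×2 integer matrix of rank 2; reducing to Smith normal form yields diagonal entries (1,1).

Reading off H_k = ker ∂_k / im ∂_{k+1}:

  H_0: rank C_0 − rank ∂_1 = 9 − 8 = 1, and the invariant factors of ∂_1 are all 1, so H_0 ≅ Z.
  H_1: rank ker ∂_1 − rank ∂_2 = (18 − 8) − 8 = 2, and the invariant factors of ∂_2 are all 1, so H_1 ≅ Z^2.
  H_2: rank ker ∂_2 − rank ∂_3 = (10 − 8) − 2 = 0, and the invariant factors of ∂_3 are all 1, so H_2 ≅ 0.
  H_3: rank ker ∂_3 − rank ∂_4 = (2 − 2) − 0 = 0, and there is no ∂_4, so H_3 ≅ 0.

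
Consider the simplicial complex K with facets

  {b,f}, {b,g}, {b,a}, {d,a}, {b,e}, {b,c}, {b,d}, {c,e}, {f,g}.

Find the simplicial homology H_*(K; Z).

Fix the vertex order a < b < c < d < e < f < g and write every simplex with vertices in increasing order. Then dim K = 1 and the simplices of K are:

  0-simplices (7): a, b, c, d, e, f, g
  1-simplices (9): ab, ad, bc, bd, be, bf, bg, ce, fg

so the chain groups are C_0 ≅ Z^7, C_1 ≅ Z^9.

∂_1: C_1 → C_0 sends each edge [p,q] (with p < q) to q − p. For instance
  ∂ce = e − c.
As a 7×9 matrix over Z this has rank 6, with invariant factors (1,1,1,1,1,1).

Now H_k = ker ∂_k / im ∂_{k+1}, so:

  H_0: rank C_0 − rank ∂_1 = 7 − 6 = 1, and the invariant factors of ∂_1 are all 1, so H_0 ≅ Z.
  H_1: rank ker ∂_1 − rank ∂_2 = (9 − 6) − 0 = 3, and there is no ∂_2, so H_1 ≅ Z^3.

As a check, the Euler characteristic is 7 − 9 = -2, which agrees with 1 − 3 = -2.
(K is a triangulation of a wedge of 3 circles.)

H_0 = Z,  H_1 = Z^3.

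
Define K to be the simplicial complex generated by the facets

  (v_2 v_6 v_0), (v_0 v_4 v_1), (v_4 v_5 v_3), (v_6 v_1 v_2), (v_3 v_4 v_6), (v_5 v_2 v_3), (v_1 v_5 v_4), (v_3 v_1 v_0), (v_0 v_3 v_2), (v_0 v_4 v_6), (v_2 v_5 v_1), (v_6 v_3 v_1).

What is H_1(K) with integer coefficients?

Order the vertices as v_0 < v_1 < v_2 < v_3 < v_4 < v_5 < v_6. Listing each simplex with vertices in this order, K has dimension 2 with simplices:

  0-simplices (7): [v_0], [v_1], [v_2], [v_3], [v_4], [v_5], [v_6]
  1-simplices (18): (18 of them)
  2-simplices (12): (12 of them)

Hence C_0 ≅ Z^7, C_1 ≅ Z^18, C_2 ≅ Z^12.

The boundary map ∂_1: C_1 → C_0 is given by ∂[p,q] = [q] − [p]. For instance
  ∂[v_1,v_6] = [v_6] − [v_1].
The resulting 7×18 matrix has rank 6, and its Smith normal form has invariant factors (1,1,1,1,1,1).

∂_2: C_2 → C_1 maps a triangle to the signed sum of its edges. For instance
  ∂[v_0,v_4,v_6] = [v_4,v_6] − [v_0,v_6] + [v_0,v_4],
  ∂[v_3,v_4,v_5] = [v_4,v_5] − [v_3,v_5] + [v_3,v_4].
The resulting 18×12 matrix has rank 12, and its Smith normal form has invariant factors (1,1,1,1,1,1,1,1,1,1,1,2).

Reading off H_k = ker ∂_k / im ∂_{k+1}:

  H_1: rank ker ∂_1 − rank ∂_2 = (18 − 6) − 12 = 0, and ∂_2 has invariant factor 2 > 1, so H_1 ≅ Z/2.

(K is a triangulation of the real projective plane RP^2.)

H_1 ≅ Z/2.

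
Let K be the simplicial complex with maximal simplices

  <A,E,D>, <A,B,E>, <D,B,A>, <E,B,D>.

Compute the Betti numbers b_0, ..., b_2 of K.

Take the total order A < B < D < E on the vertex set. Then K (dimension 2) consists of the simplices:

  0-simplices (4): A, B, D, E
  1-simplices (6): AB, AD, AE, BD, BE, DE
  2-simplices (4): ABD, ABE, ADE, BDE

giving chain groups C_0 ≅ Z^4, C_1 ≅ Z^6, C_2 ≅ Z^4.

Boundary ∂_1: C_1 → C_0 maps an edge to its endpoints' difference, ∂[p,q] = q − p. For instance
  ∂DE = E − D.
The resulting 4×6 matrix has rank 3, and its Smith normal form has invariant factors (1,1,1).

The boundary map ∂_2: C_2 → C_1 acts by ∂[p,q,r] = [q,r] − [p,r] + [p,q]. For instance
  ∂ABE = BE − AE + AB,
  ∂ABD = BD − AD + AB.
This gives a 6×4 integer matrix of rank 3; reducing to Smith normal form yields diagonal entries (1,1,1).

Computing H_k = (kernel of ∂_k) / (image of ∂_{k+1}):

  H_0: rank C_0 − rank ∂_1 = 4 − 3 = 1, and the invariant factors of ∂_1 are all 1, so H_0 ≅ Z.
  H_1: rank ker ∂_1 − rank ∂_2 = (6 − 3) − 3 = 0, and the invariant factors of ∂_2 are all 1, so H_1 ≅ 0.
  H_2: rank ker ∂_2 − rank ∂_3 = (4 − 3) − 0 = 1, and there is no ∂_3, so H_2 ≅ Z.

As a check, the Euler characteristic is 4 − 6 + 4 = 2, which agrees with 1 − 0 + 1 = 2.

Hence the Betti numbers are b_0 = 1, b_1 = 0, b_2 = 1.

b_0 = 1, b_1 = 0, b_2 = 1.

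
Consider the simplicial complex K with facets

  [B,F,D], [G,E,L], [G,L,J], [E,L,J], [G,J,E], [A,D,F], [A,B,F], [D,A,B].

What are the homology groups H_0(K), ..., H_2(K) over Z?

H_0 ≅ Z^2,  H_1 = 0,  H_2 ≅ Z^2.

Take the total order A < B < D < E < F < G < J < L on the vertex set. Then K (dimension 2) consists of the simplices:

  0-simplices (8): A, B, D, E, F, G, J, L
  1-simplices (12): AB, AD, AF, BD, BF, DF, EG, EJ, EL, GJ, GL, JL
  2-simplices (8): ABD, ABF, ADF, BDF, EGJ, EGL, EJL, GJL

Hence C_0 ≅ Z^8, C_1 ≅ Z^12, C_2 ≅ Z^8.

∂_1: C_1 → C_0 maps an edge to its endpoints' difference, ∂[p,q] = q − p. For instance
  ∂JL = L − J.
This gives a 8×12 integer matrix of rank 6; reducing to Smith normal form yields diagonal entries (1,1,1,1,1,1).

The boundary map ∂_2: C_2 → C_1 maps a triangle to the signed sum of its edges. For instance
  ∂ADF = DF − AF + AD,
  ∂EGL = GL − EL + EG.
The resulting 12×8 matrix has rank 6, and its Smith normal form has invariant factors (1,1,1,1,1,1).

Computing H_k = (kernel of ∂_k) / (image of ∂_{k+1}):

  H_0: rank C_0 − rank ∂_1 = 8 − 6 = 2, and the invariant factors of ∂_1 are all 1, so H_0 ≅ Z^2.
  H_1: rank ker ∂_1 − rank ∂_2 = (12 − 6) − 6 = 0, and the invariant factors of ∂_2 are all 1, so H_1 ≅ 0.
  H_2: rank ker ∂_2 − rank ∂_3 = (8 − 6) − 0 = 2, and there is no ∂_3, so H_2 ≅ Z^2.

(K is a triangulation of the disjoint union of the 2-sphere S^2 and the 2-sphere S^2.)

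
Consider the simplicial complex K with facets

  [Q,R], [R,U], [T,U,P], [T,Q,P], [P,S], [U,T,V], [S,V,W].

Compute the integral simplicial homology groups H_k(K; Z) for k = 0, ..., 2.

Fix the vertex order P < Q < R < S < T < U < V < W and write every simplex with vertices in increasing order. Then dim K = 2 and the simplices of K are:

  0-simplices (8): P, Q, R, S, T, U, V, W
  1-simplices (13): PQ, PS, PT, PU, QR, QT, RU, SV, SW, TU, TV, UV, VW
  2-simplices (4): PQT, PTU, SVW, TUV

so the chain groups are C_0 ≅ Z^8, C_1 ≅ Z^13, C_2 ≅ Z^4.

Boundary ∂_1: C_1 → C_0 maps an edge to its endpoints' difference, ∂[p,q] = q − p. For instance
  ∂TU = U − T.
The 8×13 boundary matrix has rank 7 and Smith normal form diag(1,1,1,1,1,1,1).

∂_2: C_2 → C_1 sends each 2-simplex [p,q,r] to [q,r] − [p,r] + [p,q]. For instance
  ∂PQT = QT − PT + PQ,
  ∂PTU = TU − PU + PT.
This gives a 13×4 integer matrix of rank 4; reducing to Smith normal form yields diagonal entries (1,1,1,1).

From H_k ≅ ker(∂_k) / im(∂_{k+1}) we obtain:

  H_0: rank C_0 − rank ∂_1 = 8 − 7 = 1, and the invariant factors of ∂_1 are all 1, so H_0 ≅ Z.
  H_1: rank ker ∂_1 − rank ∂_2 = (13 − 7) − 4 = 2, and the invariant factors of ∂_2 are all 1, so H_1 ≅ Z^2.
  H_2: rank ker ∂_2 − rank ∂_3 = (4 − 4) − 0 = 0, and there is no ∂_3, so H_2 ≅ 0.

As a check, the Euler characteristic is 8 − 13 + 4 = -1, which agrees with 1 − 2 + 0 = -1.

H_0 = Z,  H_1 = Z^2,  H_2 = 0.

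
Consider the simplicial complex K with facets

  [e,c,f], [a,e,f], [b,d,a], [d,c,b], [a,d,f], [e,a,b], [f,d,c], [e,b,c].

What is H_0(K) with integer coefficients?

Order the vertices as a < b < c < d < e < f. Listing each simplex with vertices in this order, K has dimension 2 with simplices:

  0-simplices (6): a, b, c, d, e, f
  1-simplices (12): ab, ad, ae, af, bc, bd, be, cd, ce, cf, df, ef
  2-simplices (8): abd, abe, adf, aef, bcd, bce, cdf, cef

Hence C_0 ≅ Z^6, C_1 ≅ Z^12, C_2 ≅ Z^8.

∂_1: C_1 → C_0 sends each edge [p,q] (with p < q) to q − p. For instance
  ∂bd = d − b.
The 6×12 boundary matrix has rank 5 and Smith normal form diag(1,1,1,1,1).

Boundary ∂_2: C_2 → C_1 sends each 2-simplex [p,q,r] to [q,r] − [p,r] + [p,q]. For instance
  ∂cef = ef − cf + ce,
  ∂bcd = cd − bd + bc.
This gives a 12×8 integer matrix of rank 7; reducing to Smith normal form yields diagonal entries (1,1,1,1,1,1,1).

Now H_k = ker ∂_k / im ∂_{k+1}, so:

  H_0: rank C_0 − rank ∂_1 = 6 − 5 = 1, and the invariant factors of ∂_1 are all 1, so H_0 ≅ Z.

(K is a triangulation of the 2-sphere S^2.)

H_0 = Z.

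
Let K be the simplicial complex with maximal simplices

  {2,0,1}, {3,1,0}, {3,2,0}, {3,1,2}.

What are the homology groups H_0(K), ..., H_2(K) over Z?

K has 4 vertices, 6 edges, 4 triangles.
rank ∂_0 = 0, rank ∂_1 = 3 ⇒ b_0 = 4 − 0 − 3 = 1; all invariant factors of ∂_1 are 1 so no torsion. So H_0 ≅ Z.
rank ∂_1 = 3, rank ∂_2 = 3 ⇒ b_1 = 6 − 3 − 3 = 0; all invariant factors of ∂_2 are 1 so no torsion. So H_1 ≅ 0.
rank ∂_2 = 3, rank ∂_3 = 0 ⇒ b_2 = 4 − 3 − 0 = 1. So H_2 ≅ Z.

H_0 = Z,  H_1 = 0,  H_2 = Z.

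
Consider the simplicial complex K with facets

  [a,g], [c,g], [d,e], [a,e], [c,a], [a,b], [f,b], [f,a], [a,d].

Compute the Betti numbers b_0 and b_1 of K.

b_0 = 1, b_1 = 3.

Take the total order a < b < c < d < e < f < g on the vertex set. Then K (dimension 1) consists of the simplices:

  0-simplices (7): a, b, c, d, e, f, g
  1-simplices (9): ab, ac, ad, ae, af, ag, bf, cg, de

so the chain groups are C_0 ≅ Z^7, C_1 ≅ Z^9.

Boundary ∂_1: C_1 → C_0 sends each edge [p,q] (with p < q) to q − p.
The 7×9 boundary matrix has rank 6 and Smith normal form diag(1,1,1,1,1,1).

Reading off H_k = ker ∂_k / im ∂_{k+1}:

  H_0: rank C_0 − rank ∂_1 = 7 − 6 = 1, and the invariant factors of ∂_1 are all 1, so H_0 = Z.
  H_1: rank ker ∂_1 − rank ∂_2 = (9 − 6) − 0 = 3, and there is no ∂_2, so H_1 = Z^3.

As a check, the Euler characteristic is 7 − 9 = -2, which agrees with 1 − 3 = -2.
(K is a triangulation of a wedge of 3 circles.)

Hence the Betti numbers are b_0 = 1, b_1 = 3.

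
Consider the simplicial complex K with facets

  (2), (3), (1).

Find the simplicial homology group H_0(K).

We work with the vertex ordering 1 < 2 < 3. The simplices of K, each written with vertices in increasing order, are:

  0-simplices (3): [1], [2], [3]

Hence C_0 ≅ Z^3.

Computing H_k = (kernel of ∂_k) / (image of ∂_{k+1}):

  H_0: rank C_0 − rank ∂_1 = 3 − 0 = 3, and there is no ∂_1, so H_0 ≅ Z^3.

H_0 ≅ Z^3.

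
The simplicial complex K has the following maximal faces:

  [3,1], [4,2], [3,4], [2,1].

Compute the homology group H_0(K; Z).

Order the vertices as 1 < 2 < 3 < 4. Listing each simplex with vertices in this order, K has dimension 1 with simplices:

  0-simplices (4): [1], [2], [3], [4]
  1-simplices (4): [1,2], [1,3], [2,4], [3,4]

so the chain groups are C_0 ≅ Z^4, C_1 ≅ Z^4.

∂_1: C_1 → C_0 is given by ∂[p,q] = [q] − [p]. For instance
  ∂[1,3] = [3] − [1].
The 4×4 boundary matrix has rank 3 and Smith normal form diag(1,1,1).

From H_k ≅ ker(∂_k) / im(∂_{k+1}) we obtain:

  H_0: rank C_0 − rank ∂_1 = 4 − 3 = 1, and the invariant factors of ∂_1 are all 1, so H_0 = Z.

(K is a triangulation of the circle S^1.)

H_0 ≅ Z.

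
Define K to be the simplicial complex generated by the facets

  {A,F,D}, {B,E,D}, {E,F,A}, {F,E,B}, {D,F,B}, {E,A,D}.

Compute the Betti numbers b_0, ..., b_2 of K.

Take the total order A < B < D < E < F on the vertex set. Then K (dimension 2) consists of the simplices:

  0-simplices (5): A, B, D, E, F
  1-simplices (9): AD, AE, AF, BD, BE, BF, DE, DF, EF
  2-simplices (6): ADE, ADF, AEF, BDE, BDF, BEF

Hence C_0 ≅ Z^5, C_1 ≅ Z^9, C_2 ≅ Z^6.

∂_1: C_1 → C_0 sends each edge [p,q] (with p < q) to q − p. For instance
  ∂EF = F − E.
The resulting 5×9 matrix has rank 4, and its Smith normal form has invariant factors (1,1,1,1).

∂_2: C_2 → C_1 maps a triangle to the signed sum of its edges. For instance
  ∂AEF = EF − AF + AE,
  ∂ADE = DE − AE + AD.
The resulting 9×6 matrix has rank 5, and its Smith normal form has invariant factors (1,1,1,1,1).

Now H_k = ker ∂_k / im ∂_{k+1}, so:

  H_0: rank C_0 − rank ∂_1 = 5 − 4 = 1, and the invariant factors of ∂_1 are all 1, so H_0 ≅ Z.
  H_1: rank ker ∂_1 − rank ∂_2 = (9 − 4) − 5 = 0, and the invariant factors of ∂_2 are all 1, so H_1 ≅ 0.
  H_2: rank ker ∂_2 − rank ∂_3 = (6 − 5) − 0 = 1, and there is no ∂_3, so H_2 ≅ Z.

Hence the Betti numbers are b_0 = 1, b_1 = 0, b_2 = 1.

b_0 = 1, b_1 = 0, b_2 = 1.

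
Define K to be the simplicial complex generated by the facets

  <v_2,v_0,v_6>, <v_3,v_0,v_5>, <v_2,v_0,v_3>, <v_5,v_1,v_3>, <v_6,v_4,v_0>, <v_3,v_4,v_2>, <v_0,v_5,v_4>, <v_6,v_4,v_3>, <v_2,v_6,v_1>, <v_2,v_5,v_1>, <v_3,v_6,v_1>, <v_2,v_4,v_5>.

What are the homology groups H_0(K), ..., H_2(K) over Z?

H_0 ≅ Z,  H_1 ≅ Z/2,  H_2 = 0.

Fix the vertex order v_0 < v_1 < v_2 < v_3 < v_4 < v_5 < v_6 and write every simplex with vertices in increasing order. Then dim K = 2 and the simplices of K are:

  0-simplices (7): [v_0], [v_1], [v_2], [v_3], [v_4], [v_5], [v_6]
  1-simplices (18): (18 of them)
  2-simplices (12): (12 of them)

giving chain groups C_0 ≅ Z^7, C_1 ≅ Z^18, C_2 ≅ Z^12.

The boundary map ∂_1: C_1 → C_0 is given by ∂[p,q] = [q] − [p]. For instance
  ∂[v_0,v_2] = [v_2] − [v_0].
This gives a 7×18 integer matrix of rank 6; reducing to Smith normal form yields diagonal entries (1,1,1,1,1,1).

Boundary ∂_2: C_2 → C_1 sends each 2-simplex [p,q,r] to [q,r] − [p,r] + [p,q]. For instance
  ∂[v_1,v_2,v_6] = [v_2,v_6] − [v_1,v_6] + [v_1,v_2],
  ∂[v_2,v_4,v_5] = [v_4,v_5] − [v_2,v_5] + [v_2,v_4].
The resulting 18×12 matrix has rank 12, and its Smith normal form has invariant factors (1,1,1,1,1,1,1,1,1,1,1,2).

From H_k ≅ ker(∂_k) / im(∂_{k+1}) we obtain:

  H_0: rank C_0 − rank ∂_1 = 7 − 6 = 1, and the invariant factors of ∂_1 are all 1, so H_0 ≅ Z.
  H_1: rank ker ∂_1 − rank ∂_2 = (18 − 6) − 12 = 0, and ∂_2 has invariant factor 2 > 1, so H_1 ≅ Z/2.
  H_2: rank ker ∂_2 − rank ∂_3 = (12 − 12) − 0 = 0, and there is no ∂_3, so H_2 ≅ 0.

As a check, the Euler characteristic is 7 − 18 + 12 = 1, which agrees with 1 − 0 + 0 = 1.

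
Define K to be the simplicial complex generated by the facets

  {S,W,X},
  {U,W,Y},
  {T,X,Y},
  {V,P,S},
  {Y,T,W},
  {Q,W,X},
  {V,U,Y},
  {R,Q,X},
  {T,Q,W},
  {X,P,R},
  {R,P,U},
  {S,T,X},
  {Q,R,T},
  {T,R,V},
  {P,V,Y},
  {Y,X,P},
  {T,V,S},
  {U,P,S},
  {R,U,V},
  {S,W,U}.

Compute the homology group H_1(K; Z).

H_1 = Z ⊕ Z_2.

Order the vertices as P < Q < R < S < T < U < V < W < X < Y. Listing each simplex with vertices in this order, K has dimension 2 with simplices:

  0-simplices (10): P, Q, R, S, T, U, V, W, X, Y
  1-simplices (30): PR, PS, PU, PV, PX, PY, QR, QT, QW, QX, RT, RU, RV, RX, ST, SU, SV, SW, SX, TV, TW, TX, TY, UV, UW, UY, VY, WX, WY, XY
  2-simplices (20): PRU, PRX, PSU, PSV, PVY, PXY, QRT, QRX, QTW, QWX, RTV, RUV, STV, STX, SUW, SWX, TWY, TXY, UVY, UWY

Hence C_0 ≅ Z^10, C_1 ≅ Z^30, C_2 ≅ Z^20.

The boundary map ∂_1: C_1 → C_0 sends each edge [p,q] (with p < q) to q − p.
This gives a 10×30 integer matrix of rank 9; reducing to Smith normal form yields diagonal entries (1,1,1,1,1,1,1,1,1).

Boundary ∂_2: C_2 → C_1 acts by ∂[p,q,r] = [q,r] − [p,r] + [p,q]. For instance
  ∂SWX = WX − SX + SW,
  ∂PRU = RU − PU + PR.
The resulting 30×20 matrix has rank 20, and its Smith normal form has invariant factors (1,1,1,1,1,1,1,1,1,1,1,1,1,1,1,1,1,1,1,2).

Reading off H_k = ker ∂_k / im ∂_{k+1}:

  H_1: rank ker ∂_1 − rank ∂_2 = (30 − 9) − 20 = 1, and ∂_2 has invariant factor 2 > 1, so H_1 = Z ⊕ Z_2.

(K is a triangulation of the Klein bottle.)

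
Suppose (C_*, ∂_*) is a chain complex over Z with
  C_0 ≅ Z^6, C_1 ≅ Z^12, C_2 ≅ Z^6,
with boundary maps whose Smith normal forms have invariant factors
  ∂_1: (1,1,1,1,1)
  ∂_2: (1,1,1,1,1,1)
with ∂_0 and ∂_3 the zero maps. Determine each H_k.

H_0 ≅ Z,  H_1 ≅ Z,  H_2 = 0.

H_0: b_0 = 6 − 0 − 5 = 1; torsion from ∂_1 factors > 1: none. So H_0 ≅ Z.
H_1: b_1 = 12 − 5 − 6 = 1; torsion from ∂_2 factors > 1: none. So H_1 ≅ Z.
H_2: b_2 = 6 − 6 − 0 = 0; torsion from ∂_3 factors > 1: none. So H_2 ≅ 0.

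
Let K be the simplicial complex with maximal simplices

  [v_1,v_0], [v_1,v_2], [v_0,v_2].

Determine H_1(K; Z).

Order the vertices as v_0 < v_1 < v_2. Listing each simplex with vertices in this order, K has dimension 1 with simplices:

  0-simplices (3): [v_0], [v_1], [v_2]
  1-simplices (3): [v_0,v_1], [v_0,v_2], [v_1,v_2]

Hence C_0 ≅ Z^3, C_1 ≅ Z^3.

The boundary map ∂_1: C_1 → C_0 maps an edge to its endpoints' difference, ∂[p,q] = q − p.
This gives a 3×3 integer matrix of rank 2; reducing to Smith normal form yields diagonal entries (1,1).

From H_k ≅ ker(∂_k) / im(∂_{k+1}) we obtain:

  H_1: rank ker ∂_1 − rank ∂_2 = (3 − 2) − 0 = 1, and there is no ∂_2, so H_1 = Z.

(K is a triangulation of the circle S^1.)

H_1 = Z.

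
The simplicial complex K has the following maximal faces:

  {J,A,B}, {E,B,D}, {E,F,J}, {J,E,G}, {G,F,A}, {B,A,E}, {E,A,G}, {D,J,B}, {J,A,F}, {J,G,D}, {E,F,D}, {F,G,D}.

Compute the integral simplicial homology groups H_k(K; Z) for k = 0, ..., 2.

H_0 = Z,  H_1 = Z/2Z,  H_2 = 0.

We work with the vertex ordering A < B < D < E < F < G < J. The simplices of K, each written with vertices in increasing order, are:

  0-simplices (7): A, B, D, E, F, G, J
  1-simplices (18): AB, AE, AF, AG, AJ, BD, BE, BJ, DE, DF, DG, DJ, EF, EG, EJ, FG, FJ, GJ
  2-simplices (12): ABE, ABJ, AEG, AFG, AFJ, BDE, BDJ, DEF, DFG, DGJ, EFJ, EGJ

Hence C_0 ≅ Z^7, C_1 ≅ Z^18, C_2 ≅ Z^12.

Boundary ∂_1: C_1 → C_0 is given by ∂[p,q] = [q] − [p]. For instance
  ∂DG = G − D.
As a 7×18 matrix over Z this has rank 6, with invariant factors (1,1,1,1,1,1).

Boundary ∂_2: C_2 → C_1 sends each 2-simplex [p,q,r] to [q,r] − [p,r] + [p,q]. For instance
  ∂ABE = BE − AE + AB,
  ∂EGJ = GJ − EJ + EG.
This gives a 18×12 integer matrix of rank 12; reducing to Smith normal form yields diagonal entries (1,1,1,1,1,1,1,1,1,1,1,2).

Now H_k = ker ∂_k / im ∂_{k+1}, so:

  H_0: rank C_0 − rank ∂_1 = 7 − 6 = 1, and the invariant factors of ∂_1 are all 1, so H_0 = Z.
  H_1: rank ker ∂_1 − rank ∂_2 = (18 − 6) − 12 = 0, and ∂_2 has invariant factor 2 > 1, so H_1 = Z/2Z.
  H_2: rank ker ∂_2 − rank ∂_3 = (12 − 12) − 0 = 0, and there is no ∂_3, so H_2 = 0.

As a check, the Euler characteristic is 7 − 18 + 12 = 1, which agrees with 1 − 0 + 0 = 1.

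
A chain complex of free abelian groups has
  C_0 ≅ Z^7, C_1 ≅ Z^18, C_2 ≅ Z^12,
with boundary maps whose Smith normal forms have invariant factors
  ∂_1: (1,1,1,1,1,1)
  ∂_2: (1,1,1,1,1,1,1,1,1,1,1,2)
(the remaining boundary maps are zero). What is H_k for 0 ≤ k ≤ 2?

H_0: b_0 = 7 − 0 − 6 = 1; torsion from ∂_1 factors > 1: none. So H_0 = Z.
H_1: b_1 = 18 − 6 − 12 = 0; torsion from ∂_2 factors > 1: [2]. So H_1 = Z/2.
H_2: b_2 = 12 − 12 − 0 = 0; torsion from ∂_3 factors > 1: none. So H_2 = 0.

H_0 = Z,  H_1 = Z/2,  H_2 = 0.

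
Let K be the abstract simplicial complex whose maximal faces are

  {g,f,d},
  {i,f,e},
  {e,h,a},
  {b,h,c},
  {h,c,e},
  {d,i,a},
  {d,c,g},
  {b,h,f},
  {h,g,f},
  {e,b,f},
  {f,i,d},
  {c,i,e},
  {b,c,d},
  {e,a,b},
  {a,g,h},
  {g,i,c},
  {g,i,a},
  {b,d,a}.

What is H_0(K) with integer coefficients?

H_0 ≅ Z.

Take the total order a < b < c < d < e < f < g < h < i on the vertex set. Then K (dimension 2) consists of the simplices:

  0-simplices (9): a, b, c, d, e, f, g, h, i
  1-simplices (27): ab, ad, ae, ag, ah, ai, bc, bd, be, bf, bh, cd, ce, cg, ch, ci, df, dg, di, ef, eh, ei, fg, fh, fi, gh, gi
  2-simplices (18): abd, abe, adi, aeh, agh, agi, bcd, bch, bef, bfh, cdg, ceh, cei, cgi, dfg, dfi, efi, fgh

giving chain groups C_0 ≅ Z^9, C_1 ≅ Z^27, C_2 ≅ Z^18.

∂_1: C_1 → C_0 maps an edge to its endpoints' difference, ∂[p,q] = q − p. For instance
  ∂ag = g − a.
As a 9×27 matrix over Z this has rank 8, with invariant factors (1,1,1,1,1,1,1,1).

Boundary ∂_2: C_2 → C_1 maps a triangle to the signed sum of its edges. For instance
  ∂adi = di − ai + ad,
  ∂fgh = gh − fh + fg.
This gives a 27×18 integer matrix of rank 18; reducing to Smith normal form yields diagonal entries (1,1,1,1,1,1,1,1,1,1,1,1,1,1,1,1,1,2).

Now H_k = ker ∂_k / im ∂_{k+1}, so:

  H_0: rank C_0 − rank ∂_1 = 9 − 8 = 1, and the invariant factors of ∂_1 are all 1, so H_0 ≅ Z.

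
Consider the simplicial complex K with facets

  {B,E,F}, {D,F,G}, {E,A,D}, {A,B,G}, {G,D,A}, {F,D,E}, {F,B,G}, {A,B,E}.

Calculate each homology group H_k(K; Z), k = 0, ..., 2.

H_0 = Z,  H_1 = 0,  H_2 = Z.

Take the total order A < B < D < E < F < G on the vertex set. Then K (dimension 2) consists of the simplices:

  0-simplices (6): A, B, D, E, F, G
  1-simplices (12): AB, AD, AE, AG, BE, BF, BG, DE, DF, DG, EF, FG
  2-simplices (8): ABE, ABG, ADE, ADG, BEF, BFG, DEF, DFG

giving chain groups C_0 ≅ Z^6, C_1 ≅ Z^12, C_2 ≅ Z^8.

Boundary ∂_1: C_1 → C_0 maps an edge to its endpoints' difference, ∂[p,q] = q − p.
As a 6×12 matrix over Z this has rank 5, with invariant factors (1,1,1,1,1).

Boundary ∂_2: C_2 → C_1 acts by ∂[p,q,r] = [q,r] − [p,r] + [p,q]. For instance
  ∂ABE = BE − AE + AB,
  ∂BFG = FG − BG + BF.
The 12×8 boundary matrix has rank 7 and Smith normal form diag(1,1,1,1,1,1,1).

Computing H_k = (kernel of ∂_k) / (image of ∂_{k+1}):

  H_0: rank C_0 − rank ∂_1 = 6 − 5 = 1, and the invariant factors of ∂_1 are all 1, so H_0 ≅ Z.
  H_1: rank ker ∂_1 − rank ∂_2 = (12 − 5) − 7 = 0, and the invariant factors of ∂_2 are all 1, so H_1 ≅ 0.
  H_2: rank ker ∂_2 − rank ∂_3 = (8 − 7) − 0 = 1, and there is no ∂_3, so H_2 ≅ Z.

As a check, the Euler characteristic is 6 − 12 + 8 = 2, which agrees with 1 − 0 + 1 = 2.
(K is a triangulation of the 2-sphere S^2.)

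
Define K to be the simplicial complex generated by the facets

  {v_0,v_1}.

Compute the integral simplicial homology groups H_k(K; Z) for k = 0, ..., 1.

Take the total order v_0 < v_1 on the vertex set. Then K (dimension 1) consists of the simplices:

  0-simplices (2): [v_0], [v_1]
  1-simplices (1): [v_0,v_1]

so the chain groups are C_0 ≅ Z^2, C_1 ≅ Z^1.

Boundary ∂_1: C_1 → C_0 is given by ∂[p,q] = [q] − [p]. For instance
  ∂[v_0,v_1] = [v_1] − [v_0].
As a 2×1 matrix over Z this has rank 1, with invariant factors (1).

Computing H_k = (kernel of ∂_k) / (image of ∂_{k+1}):

  H_0: rank C_0 − rank ∂_1 = 2 − 1 = 1, and the invariant factors of ∂_1 are all 1, so H_0 = Z.
  H_1: rank ker ∂_1 − rank ∂_2 = (1 − 1) − 0 = 0, and there is no ∂_2, so H_1 = 0.

As a check, the Euler characteristic is 2 − 1 = 1, which agrees with 1 − 0 = 1.
(K is a triangulation of the 1-simplex.)

H_0 = Z,  H_1 = 0.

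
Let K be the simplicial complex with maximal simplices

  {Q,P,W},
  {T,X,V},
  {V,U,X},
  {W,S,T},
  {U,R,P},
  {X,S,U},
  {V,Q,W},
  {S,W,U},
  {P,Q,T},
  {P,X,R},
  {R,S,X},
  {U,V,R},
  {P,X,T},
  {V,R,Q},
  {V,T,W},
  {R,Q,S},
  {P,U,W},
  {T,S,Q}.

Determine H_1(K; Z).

H_1 = Z ⊕ Z_2.

Order the vertices as P < Q < R < S < T < U < V < W < X. Listing each simplex with vertices in this order, K has dimension 2 with simplices:

  0-simplices (9): P, Q, R, S, T, U, V, W, X
  1-simplices (27): PQ, PR, PT, PU, PW, PX, QR, QS, QT, QV, QW, RS, RU, RV, RX, ST, SU, SW, SX, TV, TW, TX, UV, UW, UX, VW, VX
  2-simplices (18): PQT, PQW, PRU, PRX, PTX, PUW, QRS, QRV, QST, QVW, RSX, RUV, STW, SUW, SUX, TVW, TVX, UVX

Hence C_0 ≅ Z^9, C_1 ≅ Z^27, C_2 ≅ Z^18.

∂_1: C_1 → C_0 sends each edge [p,q] (with p < q) to q − p.
This gives a 9×27 integer matrix of rank 8; reducing to Smith normal form yields diagonal entries (1,1,1,1,1,1,1,1).

Boundary ∂_2: C_2 → C_1 acts by ∂[p,q,r] = [q,r] − [p,r] + [p,q]. For instance
  ∂QRV = RV − QV + QR,
  ∂STW = TW − SW + ST.
This gives a 27×18 integer matrix of rank 18; reducing to Smith normal form yields diagonal entries (1,1,1,1,1,1,1,1,1,1,1,1,1,1,1,1,1,2).

From H_k ≅ ker(∂_k) / im(∂_{k+1}) we obtain:

  H_1: rank ker ∂_1 − rank ∂_2 = (27 − 8) − 18 = 1, and ∂_2 has invariant factor 2 > 1, so H_1 ≅ Z ⊕ Z_2.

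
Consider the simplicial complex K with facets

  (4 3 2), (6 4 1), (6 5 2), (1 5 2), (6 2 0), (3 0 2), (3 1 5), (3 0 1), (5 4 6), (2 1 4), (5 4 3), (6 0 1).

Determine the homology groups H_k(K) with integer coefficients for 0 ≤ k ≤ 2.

Fix the vertex order 0 < 1 < 2 < 3 < 4 < 5 < 6 and write every simplex with vertices in increasing order. Then dim K = 2 and the simplices of K are:

  0-simplices (7): [0], [1], [2], [3], [4], [5], [6]
  1-simplices (18): [0,1], [0,2], [0,3], [0,6], [1,2], [1,3], [1,4], [1,5], [1,6], [2,3], [2,4], [2,5], [2,6], [3,4], [3,5], [4,5], [4,6], [5,6]
  2-simplices (12): [0,1,3], [0,1,6], [0,2,3], [0,2,6], [1,2,4], [1,2,5], [1,3,5], [1,4,6], [2,3,4], [2,5,6], [3,4,5], [4,5,6]

so the chain groups are C_0 ≅ Z^7, C_1 ≅ Z^18, C_2 ≅ Z^12.

∂_1: C_1 → C_0 maps an edge to its endpoints' difference, ∂[p,q] = q − p. For instance
  ∂[2,5] = [5] − [2].
The 7×18 boundary matrix has rank 6 and Smith normal form diag(1,1,1,1,1,1).

Boundary ∂_2: C_2 → C_1 acts by ∂[p,q,r] = [q,r] − [p,r] + [p,q]. For instance
  ∂[1,3,5] = [3,5] − [1,5] + [1,3],
  ∂[4,5,6] = [5,6] − [4,6] + [4,5].
The resulting 18×12 matrix has rank 12, and its Smith normal form has invariant factors (1,1,1,1,1,1,1,1,1,1,1,2).

From H_k ≅ ker(∂_k) / im(∂_{k+1}) we obtain:

  H_0: rank C_0 − rank ∂_1 = 7 − 6 = 1, and the invariant factors of ∂_1 are all 1, so H_0 = Z.
  H_1: rank ker ∂_1 − rank ∂_2 = (18 − 6) − 12 = 0, and ∂_2 has invariant factor 2 > 1, so H_1 = Z_2.
  H_2: rank ker ∂_2 − rank ∂_3 = (12 − 12) − 0 = 0, and there is no ∂_3, so H_2 = 0.

(K is a triangulation of the real projective plane RP^2.)

H_0 = Z,  H_1 = Z_2,  H_2 = 0.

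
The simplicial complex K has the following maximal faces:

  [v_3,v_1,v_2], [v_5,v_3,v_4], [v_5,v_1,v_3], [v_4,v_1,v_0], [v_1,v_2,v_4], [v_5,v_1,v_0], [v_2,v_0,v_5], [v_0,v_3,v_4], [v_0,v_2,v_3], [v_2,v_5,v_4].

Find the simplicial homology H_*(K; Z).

Take the total order v_0 < v_1 < v_2 < v_3 < v_4 < v_5 on the vertex set. Then K (dimension 2) consists of the simplices:

  0-simplices (6): [v_0], [v_1], [v_2], [v_3], [v_4], [v_5]
  1-simplices (15): (15 of them)
  2-simplices (10): [v_0,v_1,v_4], [v_0,v_1,v_5], [v_0,v_2,v_3], [v_0,v_2,v_5], [v_0,v_3,v_4], [v_1,v_2,v_3], [v_1,v_2,v_4], [v_1,v_3,v_5], [v_2,v_4,v_5], [v_3,v_4,v_5]

giving chain groups C_0 ≅ Z^6, C_1 ≅ Z^15, C_2 ≅ Z^10.

Boundary ∂_1: C_1 → C_0 is given by ∂[p,q] = [q] − [p]. For instance
  ∂[v_4,v_5] = [v_5] − [v_4].
As a 6×15 matrix over Z this has rank 5, with invariant factors (1,1,1,1,1).

∂_2: C_2 → C_1 sends each 2-simplex [p,q,r] to [q,r] − [p,r] + [p,q]. For instance
  ∂[v_1,v_2,v_3] = [v_2,v_3] − [v_1,v_3] + [v_1,v_2],
  ∂[v_3,v_4,v_5] = [v_4,v_5] − [v_3,v_5] + [v_3,v_4].
This gives a 15×10 integer matrix of rank 10; reducing to Smith normal form yields diagonal entries (1,1,1,1,1,1,1,1,1,2).

Now H_k = ker ∂_k / im ∂_{k+1}, so:

  H_0: rank C_0 − rank ∂_1 = 6 − 5 = 1, and the invariant factors of ∂_1 are all 1, so H_0 ≅ Z.
  H_1: rank ker ∂_1 − rank ∂_2 = (15 − 5) − 10 = 0, and ∂_2 has invariant factor 2 > 1, so H_1 ≅ Z/2.
  H_2: rank ker ∂_2 − rank ∂_3 = (10 − 10) − 0 = 0, and there is no ∂_3, so H_2 ≅ 0.

As a check, the Euler characteristic is 6 − 15 + 10 = 1, which agrees with 1 − 0 + 0 = 1.
(K is a triangulation of the real projective plane RP^2.)

H_0 = Z,  H_1 = Z/2,  H_2 = 0.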